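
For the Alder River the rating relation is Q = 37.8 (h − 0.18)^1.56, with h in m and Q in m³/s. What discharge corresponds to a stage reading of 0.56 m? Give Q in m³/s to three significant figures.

8.36 m³/s

Q = 37.8 × (0.56 − 0.18)^1.56 = 37.8 × 0.38^1.56 = 8.355 m³/s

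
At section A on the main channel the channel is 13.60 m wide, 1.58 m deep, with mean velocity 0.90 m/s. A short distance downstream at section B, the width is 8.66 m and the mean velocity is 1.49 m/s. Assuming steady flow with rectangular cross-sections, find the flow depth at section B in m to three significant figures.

1.50 m

Q = A₁V₁ = (13.60×1.58) × 0.90 = 19.34 m³/s
d₂ = Q/(b₂ V₂) = 19.34/(8.66×1.49) = 1.499 m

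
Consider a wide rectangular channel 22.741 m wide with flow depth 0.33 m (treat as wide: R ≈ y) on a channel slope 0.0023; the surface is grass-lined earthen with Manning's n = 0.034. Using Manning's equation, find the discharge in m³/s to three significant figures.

A = b·y = 22.741 × 0.33 = 7.505 m²
Wide channel: R ≈ y = 0.33 m
Q = (1/n)·A·R^(2/3)·S^(1/2) = (1/0.034) × 7.505 × 0.3300^(2/3) × 0.0023^(1/2) = 5.055 m³/s

5.05 m³/s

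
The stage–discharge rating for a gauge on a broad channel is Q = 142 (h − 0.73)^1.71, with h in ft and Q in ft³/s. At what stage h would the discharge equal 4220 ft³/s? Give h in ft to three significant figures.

h − h₀ = (Q/C)^(1/b) = (4220/142)^(1/1.71) = 7.268 ft
h = 0.73 + 7.268 = 7.998 ft

8.00 ft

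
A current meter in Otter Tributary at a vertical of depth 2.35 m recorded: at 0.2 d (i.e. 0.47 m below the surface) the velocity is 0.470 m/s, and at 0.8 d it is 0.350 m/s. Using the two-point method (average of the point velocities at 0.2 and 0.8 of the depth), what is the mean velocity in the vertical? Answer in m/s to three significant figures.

v̄ = (0.470 + 0.350) / 2 = 0.4100 m/s

0.410 m/s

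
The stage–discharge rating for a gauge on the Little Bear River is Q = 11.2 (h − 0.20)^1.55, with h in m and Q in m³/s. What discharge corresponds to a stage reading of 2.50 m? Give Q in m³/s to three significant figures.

Q = 11.2 × (2.50 − 0.20)^1.55 = 11.2 × 2.3^1.55 = 40.73 m³/s

40.7 m³/s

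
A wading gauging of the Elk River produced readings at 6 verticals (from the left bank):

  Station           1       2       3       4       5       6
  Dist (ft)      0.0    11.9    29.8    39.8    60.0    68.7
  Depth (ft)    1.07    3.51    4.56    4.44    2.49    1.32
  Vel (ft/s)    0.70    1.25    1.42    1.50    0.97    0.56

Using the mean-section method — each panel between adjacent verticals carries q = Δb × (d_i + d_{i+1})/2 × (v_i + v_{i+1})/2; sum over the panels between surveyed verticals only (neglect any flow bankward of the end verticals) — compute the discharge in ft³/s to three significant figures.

Panel 1-2: Δb = 11.9 ft, d̄ = (1.07+3.51)/2 = 2.29, v̄ = (0.70+1.25)/2 = 0.975 → q = 11.9×2.29×0.975 = 26.57 ft³/s
Panel 2-3: Δb = 17.9 ft, d̄ = (3.51+4.56)/2 = 4.035, v̄ = (1.25+1.42)/2 = 1.335 → q = 17.9×4.035×1.335 = 96.42 ft³/s
Panel 3-4: Δb = 10 ft, d̄ = (4.56+4.44)/2 = 4.5, v̄ = (1.42+1.50)/2 = 1.46 → q = 10×4.5×1.46 = 65.70 ft³/s
Panel 4-5: Δb = 20.2 ft, d̄ = (4.44+2.49)/2 = 3.465, v̄ = (1.50+0.97)/2 = 1.235 → q = 20.2×3.465×1.235 = 86.44 ft³/s
Panel 5-6: Δb = 8.7 ft, d̄ = (2.49+1.32)/2 = 1.905, v̄ = (0.97+0.56)/2 = 0.765 → q = 8.7×1.905×0.765 = 12.68 ft³/s
Q = Σ q = 287.8 ft³/s

288 ft³/s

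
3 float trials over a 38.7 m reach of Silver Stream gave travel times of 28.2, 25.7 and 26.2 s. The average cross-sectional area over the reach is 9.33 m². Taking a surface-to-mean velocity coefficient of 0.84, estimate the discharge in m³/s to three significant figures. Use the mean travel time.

t̄ = (28.2 + 25.7 + 26.2) / 3 = 26.7 s
v_surface = L / t̄ = 38.7 / 26.7 = 1.449 m/s
v_mean = 0.84 × 1.449 = 1.218 m/s
Q = A × v_mean = 9.33 × 1.218 = 11.36 m³/s

11.4 m³/s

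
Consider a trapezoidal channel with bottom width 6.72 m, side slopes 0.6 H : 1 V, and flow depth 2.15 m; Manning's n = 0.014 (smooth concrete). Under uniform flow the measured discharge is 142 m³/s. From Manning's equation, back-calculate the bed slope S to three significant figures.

0.00799

A = (b + z·y)·y = (6.72 + 0.6×2.15)×2.15 = 17.22 m²
P = b + 2y√(1+z²) = 6.72 + 2×2.15×√(1+0.6²) = 11.73 m
R = A/P = 17.22/11.73 = 1.468 m
S = (Q·n / (1·A·R^(2/3)))² = (142×0.014 / (1×17.22×1.291))² = 0.007990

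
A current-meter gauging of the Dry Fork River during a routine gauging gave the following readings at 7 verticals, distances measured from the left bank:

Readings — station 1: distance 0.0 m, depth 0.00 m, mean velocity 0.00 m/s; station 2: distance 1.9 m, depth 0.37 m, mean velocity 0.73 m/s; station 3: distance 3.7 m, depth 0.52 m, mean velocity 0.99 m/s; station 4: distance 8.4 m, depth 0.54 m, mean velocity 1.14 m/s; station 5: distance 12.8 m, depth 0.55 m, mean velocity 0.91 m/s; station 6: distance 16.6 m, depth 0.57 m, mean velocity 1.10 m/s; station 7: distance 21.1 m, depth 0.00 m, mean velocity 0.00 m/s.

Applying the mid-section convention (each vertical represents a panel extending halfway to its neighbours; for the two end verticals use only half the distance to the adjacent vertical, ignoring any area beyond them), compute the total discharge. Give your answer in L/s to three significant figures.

9630 L/s

w_2 = (3.7 − 0.0)/2 = 1.85 m; q_2 = 0.73 × 0.37 × 1.85 = 0.4997 m³/s
w_3 = (8.4 − 1.9)/2 = 3.25 m; q_3 = 0.99 × 0.52 × 3.25 = 1.673 m³/s
w_4 = (12.8 − 3.7)/2 = 4.55 m; q_4 = 1.14 × 0.54 × 4.55 = 2.801 m³/s
w_5 = (16.6 − 8.4)/2 = 4.1 m; q_5 = 0.91 × 0.55 × 4.1 = 2.052 m³/s
w_6 = (21.1 − 12.8)/2 = 4.15 m; q_6 = 1.10 × 0.57 × 4.15 = 2.602 m³/s
Stations 1, 7 contribute zero (depth or velocity is 0).
Q = Σ qᵢ = 9.628 m³/s
= 9.628 × 1000 = 9628 L/s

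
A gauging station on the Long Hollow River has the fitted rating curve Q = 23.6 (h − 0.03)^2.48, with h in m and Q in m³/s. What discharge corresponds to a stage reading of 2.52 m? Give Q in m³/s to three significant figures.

Q = 23.6 × (2.52 − 0.03)^2.48 = 23.6 × 2.49^2.48 = 226.7 m³/s

227 m³/s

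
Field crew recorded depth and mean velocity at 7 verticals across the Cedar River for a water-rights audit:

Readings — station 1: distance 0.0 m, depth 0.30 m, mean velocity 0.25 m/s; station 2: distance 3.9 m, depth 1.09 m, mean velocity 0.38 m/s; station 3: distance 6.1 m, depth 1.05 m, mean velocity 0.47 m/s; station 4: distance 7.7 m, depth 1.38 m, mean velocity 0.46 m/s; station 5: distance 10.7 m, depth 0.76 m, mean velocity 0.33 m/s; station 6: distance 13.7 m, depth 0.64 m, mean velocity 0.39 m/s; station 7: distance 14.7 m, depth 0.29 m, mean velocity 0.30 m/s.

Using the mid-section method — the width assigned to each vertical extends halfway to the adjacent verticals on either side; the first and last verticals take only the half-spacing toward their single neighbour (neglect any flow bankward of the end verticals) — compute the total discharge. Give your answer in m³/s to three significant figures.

w_1 = (3.9 − 0.0)/2 = 1.95 m; q_1 = 0.25 × 0.30 × 1.95 = 0.1463 m³/s
w_2 = (6.1 − 0.0)/2 = 3.05 m; q_2 = 0.38 × 1.09 × 3.05 = 1.263 m³/s
w_3 = (7.7 − 3.9)/2 = 1.9 m; q_3 = 0.47 × 1.05 × 1.9 = 0.9377 m³/s
w_4 = (10.7 − 6.1)/2 = 2.3 m; q_4 = 0.46 × 1.38 × 2.3 = 1.460 m³/s
w_5 = (13.7 − 7.7)/2 = 3 m; q_5 = 0.33 × 0.76 × 3 = 0.7524 m³/s
w_6 = (14.7 − 10.7)/2 = 2 m; q_6 = 0.39 × 0.64 × 2 = 0.4992 m³/s
w_7 = (14.7 − 13.7)/2 = 0.5 m; q_7 = 0.30 × 0.29 × 0.5 = 0.04350 m³/s
Q = Σ qᵢ = 5.102 m³/s

5.10 m³/s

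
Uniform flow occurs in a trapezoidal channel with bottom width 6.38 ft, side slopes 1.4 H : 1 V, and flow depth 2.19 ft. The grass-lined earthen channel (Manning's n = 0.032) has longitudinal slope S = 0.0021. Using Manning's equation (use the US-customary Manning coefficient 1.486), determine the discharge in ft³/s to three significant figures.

A = (b + z·y)·y = (6.38 + 1.4×2.19)×2.19 = 20.69 ft²
P = b + 2y√(1+z²) = 6.38 + 2×2.19×√(1+1.4²) = 13.92 ft
R = A/P = 20.69/13.92 = 1.487 ft
Q = (1.486/n)·A·R^(2/3)·S^(1/2) = (1.486/0.032) × 20.69 × 1.487^(2/3) × 0.0021^(1/2) = 57.34 ft³/s

57.3 ft³/s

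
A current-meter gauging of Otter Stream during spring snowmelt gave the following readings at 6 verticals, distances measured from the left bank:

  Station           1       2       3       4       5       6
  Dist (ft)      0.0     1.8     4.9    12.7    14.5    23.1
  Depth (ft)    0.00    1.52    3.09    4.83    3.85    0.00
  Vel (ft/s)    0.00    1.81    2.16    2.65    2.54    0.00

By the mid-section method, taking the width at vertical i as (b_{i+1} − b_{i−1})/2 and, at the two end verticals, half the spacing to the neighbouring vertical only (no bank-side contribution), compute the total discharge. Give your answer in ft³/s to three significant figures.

155 ft³/s

w_2 = (4.9 − 0.0)/2 = 2.45 ft; q_2 = 1.81 × 1.52 × 2.45 = 6.740 ft³/s
w_3 = (12.7 − 1.8)/2 = 5.45 ft; q_3 = 2.16 × 3.09 × 5.45 = 36.38 ft³/s
w_4 = (14.5 − 4.9)/2 = 4.8 ft; q_4 = 2.65 × 4.83 × 4.8 = 61.44 ft³/s
w_5 = (23.1 − 12.7)/2 = 5.2 ft; q_5 = 2.54 × 3.85 × 5.2 = 50.85 ft³/s
Stations 1, 6 contribute zero (depth or velocity is 0).
Q = Σ qᵢ = 155.4 ft³/s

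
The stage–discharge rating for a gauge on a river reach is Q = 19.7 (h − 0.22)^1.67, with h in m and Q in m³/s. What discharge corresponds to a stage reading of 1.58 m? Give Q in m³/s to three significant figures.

Q = 19.7 × (1.58 − 0.22)^1.67 = 19.7 × 1.36^1.67 = 32.92 m³/s

32.9 m³/s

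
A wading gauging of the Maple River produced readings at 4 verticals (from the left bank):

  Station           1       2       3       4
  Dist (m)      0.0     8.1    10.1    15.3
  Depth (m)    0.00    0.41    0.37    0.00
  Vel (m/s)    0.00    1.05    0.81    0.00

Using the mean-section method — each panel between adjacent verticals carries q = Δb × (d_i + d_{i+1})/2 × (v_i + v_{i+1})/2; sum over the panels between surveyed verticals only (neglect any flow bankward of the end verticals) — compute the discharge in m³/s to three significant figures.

1.99 m³/s

Panel 1-2: Δb = 8.1 m, d̄ = (0.00+0.41)/2 = 0.205, v̄ = (0.00+1.05)/2 = 0.525 → q = 8.1×0.205×0.525 = 0.8718 m³/s
Panel 2-3: Δb = 2 m, d̄ = (0.41+0.37)/2 = 0.39, v̄ = (1.05+0.81)/2 = 0.93 → q = 2×0.39×0.93 = 0.7254 m³/s
Panel 3-4: Δb = 5.2 m, d̄ = (0.37+0.00)/2 = 0.185, v̄ = (0.81+0.00)/2 = 0.405 → q = 5.2×0.185×0.405 = 0.3896 m³/s
Q = Σ q = 1.987 m³/s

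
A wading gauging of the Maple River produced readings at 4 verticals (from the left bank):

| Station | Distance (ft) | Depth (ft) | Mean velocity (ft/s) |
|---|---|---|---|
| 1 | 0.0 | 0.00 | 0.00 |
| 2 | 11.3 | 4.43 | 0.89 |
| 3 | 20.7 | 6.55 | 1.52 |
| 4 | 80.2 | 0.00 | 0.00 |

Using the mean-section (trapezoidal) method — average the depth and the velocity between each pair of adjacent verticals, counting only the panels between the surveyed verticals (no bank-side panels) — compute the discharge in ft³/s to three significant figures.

Panel 1-2: Δb = 11.3 ft, d̄ = (0.00+4.43)/2 = 2.215, v̄ = (0.00+0.89)/2 = 0.445 → q = 11.3×2.215×0.445 = 11.14 ft³/s
Panel 2-3: Δb = 9.4 ft, d̄ = (4.43+6.55)/2 = 5.49, v̄ = (0.89+1.52)/2 = 1.205 → q = 9.4×5.49×1.205 = 62.19 ft³/s
Panel 3-4: Δb = 59.5 ft, d̄ = (6.55+0.00)/2 = 3.275, v̄ = (1.52+0.00)/2 = 0.76 → q = 59.5×3.275×0.76 = 148.1 ft³/s
Q = Σ q = 221.4 ft³/s

221 ft³/s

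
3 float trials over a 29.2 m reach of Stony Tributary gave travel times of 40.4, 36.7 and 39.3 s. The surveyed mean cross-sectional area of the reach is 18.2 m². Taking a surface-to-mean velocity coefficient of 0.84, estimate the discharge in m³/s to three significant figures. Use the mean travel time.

11.5 m³/s

t̄ = (40.4 + 36.7 + 39.3) / 3 = 38.8 s
v_surface = L / t̄ = 29.2 / 38.8 = 0.7526 m/s
v_mean = 0.84 × 0.7526 = 0.6322 m/s
Q = A × v_mean = 18.2 × 0.6322 = 11.51 m³/s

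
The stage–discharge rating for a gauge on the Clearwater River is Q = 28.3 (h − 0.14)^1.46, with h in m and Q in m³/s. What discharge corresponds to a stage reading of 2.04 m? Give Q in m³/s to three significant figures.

72.2 m³/s

Q = 28.3 × (2.04 − 0.14)^1.46 = 28.3 × 1.9^1.46 = 72.24 m³/s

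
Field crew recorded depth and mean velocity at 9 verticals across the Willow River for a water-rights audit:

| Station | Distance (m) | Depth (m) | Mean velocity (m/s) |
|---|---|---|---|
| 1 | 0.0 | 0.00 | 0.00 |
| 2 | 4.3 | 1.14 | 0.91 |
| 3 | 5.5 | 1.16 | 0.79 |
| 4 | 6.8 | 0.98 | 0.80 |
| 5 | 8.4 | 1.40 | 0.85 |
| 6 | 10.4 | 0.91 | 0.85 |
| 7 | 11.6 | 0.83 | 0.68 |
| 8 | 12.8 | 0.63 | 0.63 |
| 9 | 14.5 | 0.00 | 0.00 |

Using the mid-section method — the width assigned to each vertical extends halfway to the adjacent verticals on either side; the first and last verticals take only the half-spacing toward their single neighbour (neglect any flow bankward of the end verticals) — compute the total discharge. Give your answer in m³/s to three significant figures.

w_2 = (5.5 − 0.0)/2 = 2.75 m; q_2 = 0.91 × 1.14 × 2.75 = 2.853 m³/s
w_3 = (6.8 − 4.3)/2 = 1.25 m; q_3 = 0.79 × 1.16 × 1.25 = 1.146 m³/s
w_4 = (8.4 − 5.5)/2 = 1.45 m; q_4 = 0.80 × 0.98 × 1.45 = 1.137 m³/s
w_5 = (10.4 − 6.8)/2 = 1.8 m; q_5 = 0.85 × 1.40 × 1.8 = 2.142 m³/s
w_6 = (11.6 − 8.4)/2 = 1.6 m; q_6 = 0.85 × 0.91 × 1.6 = 1.238 m³/s
w_7 = (12.8 − 10.4)/2 = 1.2 m; q_7 = 0.68 × 0.83 × 1.2 = 0.6773 m³/s
w_8 = (14.5 − 11.6)/2 = 1.45 m; q_8 = 0.63 × 0.63 × 1.45 = 0.5755 m³/s
Stations 1, 9 contribute zero (depth or velocity is 0).
Q = Σ qᵢ = 9.768 m³/s

9.77 m³/s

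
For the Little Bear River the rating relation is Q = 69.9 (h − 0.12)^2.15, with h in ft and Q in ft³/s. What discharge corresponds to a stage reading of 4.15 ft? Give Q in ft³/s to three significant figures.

1400 ft³/s

Q = 69.9 × (4.15 − 0.12)^2.15 = 69.9 × 4.03^2.15 = 1399 ft³/s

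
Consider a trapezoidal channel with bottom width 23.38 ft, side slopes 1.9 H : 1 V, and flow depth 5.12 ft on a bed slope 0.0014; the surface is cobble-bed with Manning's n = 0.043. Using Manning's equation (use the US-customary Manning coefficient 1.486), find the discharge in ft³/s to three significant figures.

A = (b + z·y)·y = (23.38 + 1.9×5.12)×5.12 = 169.5 ft²
P = b + 2y√(1+z²) = 23.38 + 2×5.12×√(1+1.9²) = 45.37 ft
R = A/P = 169.5/45.37 = 3.737 ft
Q = (1.486/n)·A·R^(2/3)·S^(1/2) = (1.486/0.043) × 169.5 × 3.737^(2/3) × 0.0014^(1/2) = 527.8 ft³/s

528 ft³/s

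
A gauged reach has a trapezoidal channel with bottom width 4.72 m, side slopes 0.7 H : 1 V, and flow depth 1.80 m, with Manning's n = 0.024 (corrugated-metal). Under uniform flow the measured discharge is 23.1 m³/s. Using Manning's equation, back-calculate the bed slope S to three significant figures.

A = (b + z·y)·y = (4.72 + 0.7×1.80)×1.80 = 10.76 m²
P = b + 2y√(1+z²) = 4.72 + 2×1.80×√(1+0.7²) = 9.114 m
R = A/P = 10.76/9.114 = 1.181 m
S = (Q·n / (1·A·R^(2/3)))² = (23.1×0.024 / (1×10.76×1.117))² = 0.002125

0.00213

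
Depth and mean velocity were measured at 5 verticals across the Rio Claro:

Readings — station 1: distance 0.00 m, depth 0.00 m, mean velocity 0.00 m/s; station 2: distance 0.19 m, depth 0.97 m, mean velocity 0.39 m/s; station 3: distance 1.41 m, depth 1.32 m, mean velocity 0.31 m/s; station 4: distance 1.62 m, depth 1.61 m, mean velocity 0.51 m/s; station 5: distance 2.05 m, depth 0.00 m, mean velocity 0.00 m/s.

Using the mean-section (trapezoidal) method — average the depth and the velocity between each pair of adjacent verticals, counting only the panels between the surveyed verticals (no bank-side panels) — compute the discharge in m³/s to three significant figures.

0.721 m³/s

Panel 1-2: Δb = 0.19 m, d̄ = (0.00+0.97)/2 = 0.485, v̄ = (0.00+0.39)/2 = 0.195 → q = 0.19×0.485×0.195 = 0.01797 m³/s
Panel 2-3: Δb = 1.22 m, d̄ = (0.97+1.32)/2 = 1.145, v̄ = (0.39+0.31)/2 = 0.35 → q = 1.22×1.145×0.35 = 0.4889 m³/s
Panel 3-4: Δb = 0.21 m, d̄ = (1.32+1.61)/2 = 1.465, v̄ = (0.31+0.51)/2 = 0.41 → q = 0.21×1.465×0.41 = 0.1261 m³/s
Panel 4-5: Δb = 0.43 m, d̄ = (1.61+0.00)/2 = 0.805, v̄ = (0.51+0.00)/2 = 0.255 → q = 0.43×0.805×0.255 = 0.08827 m³/s
Q = Σ q = 0.7213 m³/s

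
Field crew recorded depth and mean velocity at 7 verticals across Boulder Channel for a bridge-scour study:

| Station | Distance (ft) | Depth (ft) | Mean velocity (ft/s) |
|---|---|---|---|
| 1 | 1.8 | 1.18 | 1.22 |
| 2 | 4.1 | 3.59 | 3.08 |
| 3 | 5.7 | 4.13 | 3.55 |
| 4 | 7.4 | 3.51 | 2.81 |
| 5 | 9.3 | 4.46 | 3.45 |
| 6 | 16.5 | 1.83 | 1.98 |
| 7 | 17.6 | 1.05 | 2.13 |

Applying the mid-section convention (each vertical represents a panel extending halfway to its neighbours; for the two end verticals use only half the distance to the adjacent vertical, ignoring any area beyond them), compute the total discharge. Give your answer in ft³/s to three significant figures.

w_1 = (4.1 − 1.8)/2 = 1.15 ft; q_1 = 1.22 × 1.18 × 1.15 = 1.656 ft³/s
w_2 = (5.7 − 1.8)/2 = 1.95 ft; q_2 = 3.08 × 3.59 × 1.95 = 21.56 ft³/s
w_3 = (7.4 − 4.1)/2 = 1.65 ft; q_3 = 3.55 × 4.13 × 1.65 = 24.19 ft³/s
w_4 = (9.3 − 5.7)/2 = 1.8 ft; q_4 = 2.81 × 3.51 × 1.8 = 17.75 ft³/s
w_5 = (16.5 − 7.4)/2 = 4.55 ft; q_5 = 3.45 × 4.46 × 4.55 = 70.01 ft³/s
w_6 = (17.6 − 9.3)/2 = 4.15 ft; q_6 = 1.98 × 1.83 × 4.15 = 15.04 ft³/s
w_7 = (17.6 − 16.5)/2 = 0.55 ft; q_7 = 2.13 × 1.05 × 0.55 = 1.230 ft³/s
Q = Σ qᵢ = 151.4 ft³/s

151 ft³/s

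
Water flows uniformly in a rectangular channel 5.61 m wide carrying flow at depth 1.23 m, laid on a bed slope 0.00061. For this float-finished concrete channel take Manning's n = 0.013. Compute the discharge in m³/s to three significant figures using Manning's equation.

A = b·y = 5.61 × 1.23 = 6.900 m²
P = b + 2y = 5.61 + 2×1.23 = 8.070 m
R = A/P = 6.900/8.070 = 0.8551 m
Q = (1/n)·A·R^(2/3)·S^(1/2) = (1/0.013) × 6.900 × 0.8551^(2/3) × 0.00061^(1/2) = 11.81 m³/s

11.8 m³/s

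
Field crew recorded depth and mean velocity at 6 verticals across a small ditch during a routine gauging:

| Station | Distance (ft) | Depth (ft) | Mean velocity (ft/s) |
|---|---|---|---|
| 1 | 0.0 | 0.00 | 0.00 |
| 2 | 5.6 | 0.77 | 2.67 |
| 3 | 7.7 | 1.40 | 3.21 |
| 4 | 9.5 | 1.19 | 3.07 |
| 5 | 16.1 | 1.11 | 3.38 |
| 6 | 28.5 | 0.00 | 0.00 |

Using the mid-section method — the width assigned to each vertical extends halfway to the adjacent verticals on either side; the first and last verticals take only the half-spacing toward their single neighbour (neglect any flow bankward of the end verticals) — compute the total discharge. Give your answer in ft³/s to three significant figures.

w_2 = (7.7 − 0.0)/2 = 3.85 ft; q_2 = 2.67 × 0.77 × 3.85 = 7.915 ft³/s
w_3 = (9.5 − 5.6)/2 = 1.95 ft; q_3 = 3.21 × 1.40 × 1.95 = 8.763 ft³/s
w_4 = (16.1 − 7.7)/2 = 4.2 ft; q_4 = 3.07 × 1.19 × 4.2 = 15.34 ft³/s
w_5 = (28.5 − 9.5)/2 = 9.5 ft; q_5 = 3.38 × 1.11 × 9.5 = 35.64 ft³/s
Stations 1, 6 contribute zero (depth or velocity is 0).
Q = Σ qᵢ = 67.66 ft³/s

67.7 ft³/s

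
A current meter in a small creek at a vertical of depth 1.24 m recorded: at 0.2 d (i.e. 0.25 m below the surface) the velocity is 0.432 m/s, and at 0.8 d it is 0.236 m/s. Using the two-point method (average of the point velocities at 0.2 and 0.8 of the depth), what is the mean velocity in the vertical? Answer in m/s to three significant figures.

v̄ = (0.432 + 0.236) / 2 = 0.3340 m/s

0.334 m/s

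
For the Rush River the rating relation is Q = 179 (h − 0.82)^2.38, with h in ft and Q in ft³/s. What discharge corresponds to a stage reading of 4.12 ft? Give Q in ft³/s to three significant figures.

3070 ft³/s

Q = 179 × (4.12 − 0.82)^2.38 = 179 × 3.3^2.38 = 3068 ft³/s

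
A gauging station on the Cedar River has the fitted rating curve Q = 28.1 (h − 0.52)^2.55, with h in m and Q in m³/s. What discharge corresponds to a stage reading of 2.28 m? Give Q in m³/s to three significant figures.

119 m³/s

Q = 28.1 × (2.28 − 0.52)^2.55 = 28.1 × 1.76^2.55 = 118.8 m³/s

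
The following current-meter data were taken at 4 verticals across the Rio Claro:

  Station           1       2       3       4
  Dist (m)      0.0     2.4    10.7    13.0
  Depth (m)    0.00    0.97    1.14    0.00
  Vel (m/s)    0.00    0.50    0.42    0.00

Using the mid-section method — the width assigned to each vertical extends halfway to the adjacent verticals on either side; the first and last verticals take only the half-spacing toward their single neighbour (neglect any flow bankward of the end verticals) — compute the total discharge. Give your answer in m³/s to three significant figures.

w_2 = (10.7 − 0.0)/2 = 5.35 m; q_2 = 0.50 × 0.97 × 5.35 = 2.595 m³/s
w_3 = (13.0 − 2.4)/2 = 5.3 m; q_3 = 0.42 × 1.14 × 5.3 = 2.538 m³/s
Stations 1, 4 contribute zero (depth or velocity is 0).
Q = Σ qᵢ = 5.132 m³/s

5.13 m³/s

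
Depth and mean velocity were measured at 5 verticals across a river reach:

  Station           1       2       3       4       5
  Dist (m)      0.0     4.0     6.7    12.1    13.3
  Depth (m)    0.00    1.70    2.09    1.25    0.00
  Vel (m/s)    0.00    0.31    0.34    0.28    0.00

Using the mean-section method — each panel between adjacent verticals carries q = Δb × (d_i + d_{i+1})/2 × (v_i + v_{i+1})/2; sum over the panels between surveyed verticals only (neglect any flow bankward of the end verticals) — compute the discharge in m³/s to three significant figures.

5.09 m³/s

Panel 1-2: Δb = 4 m, d̄ = (0.00+1.70)/2 = 0.85, v̄ = (0.00+0.31)/2 = 0.155 → q = 4×0.85×0.155 = 0.5270 m³/s
Panel 2-3: Δb = 2.7 m, d̄ = (1.70+2.09)/2 = 1.895, v̄ = (0.31+0.34)/2 = 0.325 → q = 2.7×1.895×0.325 = 1.663 m³/s
Panel 3-4: Δb = 5.4 m, d̄ = (2.09+1.25)/2 = 1.67, v̄ = (0.34+0.28)/2 = 0.31 → q = 5.4×1.67×0.31 = 2.796 m³/s
Panel 4-5: Δb = 1.2 m, d̄ = (1.25+0.00)/2 = 0.625, v̄ = (0.28+0.00)/2 = 0.14 → q = 1.2×0.625×0.14 = 0.1050 m³/s
Q = Σ q = 5.090 m³/s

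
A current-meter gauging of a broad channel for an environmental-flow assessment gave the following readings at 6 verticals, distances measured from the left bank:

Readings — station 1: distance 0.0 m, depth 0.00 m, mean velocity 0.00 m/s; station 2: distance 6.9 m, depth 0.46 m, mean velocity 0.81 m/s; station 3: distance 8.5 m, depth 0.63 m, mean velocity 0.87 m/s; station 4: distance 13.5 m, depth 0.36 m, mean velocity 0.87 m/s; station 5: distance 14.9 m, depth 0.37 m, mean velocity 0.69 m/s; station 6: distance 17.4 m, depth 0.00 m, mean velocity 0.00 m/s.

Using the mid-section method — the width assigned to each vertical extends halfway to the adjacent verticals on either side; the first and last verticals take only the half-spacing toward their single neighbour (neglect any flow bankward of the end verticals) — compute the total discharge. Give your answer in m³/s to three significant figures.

4.89 m³/s

w_2 = (8.5 − 0.0)/2 = 4.25 m; q_2 = 0.81 × 0.46 × 4.25 = 1.584 m³/s
w_3 = (13.5 − 6.9)/2 = 3.3 m; q_3 = 0.87 × 0.63 × 3.3 = 1.809 m³/s
w_4 = (14.9 − 8.5)/2 = 3.2 m; q_4 = 0.87 × 0.36 × 3.2 = 1.002 m³/s
w_5 = (17.4 − 13.5)/2 = 1.95 m; q_5 = 0.69 × 0.37 × 1.95 = 0.4978 m³/s
Stations 1, 6 contribute zero (depth or velocity is 0).
Q = Σ qᵢ = 4.892 m³/s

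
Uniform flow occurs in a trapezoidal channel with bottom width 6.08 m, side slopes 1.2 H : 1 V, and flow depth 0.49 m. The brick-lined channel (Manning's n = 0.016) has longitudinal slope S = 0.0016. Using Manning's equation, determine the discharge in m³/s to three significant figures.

A = (b + z·y)·y = (6.08 + 1.2×0.49)×0.49 = 3.267 m²
P = b + 2y√(1+z²) = 6.08 + 2×0.49×√(1+1.2²) = 7.611 m
R = A/P = 3.267/7.611 = 0.4293 m
Q = (1/n)·A·R^(2/3)·S^(1/2) = (1/0.016) × 3.267 × 0.4293^(2/3) × 0.0016^(1/2) = 4.648 m³/s

4.65 m³/s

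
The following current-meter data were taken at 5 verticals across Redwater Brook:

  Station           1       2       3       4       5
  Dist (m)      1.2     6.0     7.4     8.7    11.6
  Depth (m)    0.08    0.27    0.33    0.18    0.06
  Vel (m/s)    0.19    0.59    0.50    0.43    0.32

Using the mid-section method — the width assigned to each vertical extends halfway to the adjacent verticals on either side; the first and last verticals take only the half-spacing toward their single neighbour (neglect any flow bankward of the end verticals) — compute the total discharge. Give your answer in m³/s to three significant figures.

w_1 = (6.0 − 1.2)/2 = 2.4 m; q_1 = 0.19 × 0.08 × 2.4 = 0.03648 m³/s
w_2 = (7.4 − 1.2)/2 = 3.1 m; q_2 = 0.59 × 0.27 × 3.1 = 0.4938 m³/s
w_3 = (8.7 − 6.0)/2 = 1.35 m; q_3 = 0.50 × 0.33 × 1.35 = 0.2228 m³/s
w_4 = (11.6 − 7.4)/2 = 2.1 m; q_4 = 0.43 × 0.18 × 2.1 = 0.1625 m³/s
w_5 = (11.6 − 8.7)/2 = 1.45 m; q_5 = 0.32 × 0.06 × 1.45 = 0.02784 m³/s
Q = Σ qᵢ = 0.9434 m³/s

0.943 m³/s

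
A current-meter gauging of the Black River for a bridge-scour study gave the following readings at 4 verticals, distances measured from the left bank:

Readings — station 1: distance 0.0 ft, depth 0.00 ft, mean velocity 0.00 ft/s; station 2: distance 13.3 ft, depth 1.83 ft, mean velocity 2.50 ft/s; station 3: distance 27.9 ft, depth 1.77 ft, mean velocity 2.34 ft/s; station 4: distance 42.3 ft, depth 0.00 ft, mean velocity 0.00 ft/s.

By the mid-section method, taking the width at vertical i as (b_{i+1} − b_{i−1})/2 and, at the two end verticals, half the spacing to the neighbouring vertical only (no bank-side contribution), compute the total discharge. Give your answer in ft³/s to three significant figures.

124 ft³/s

w_2 = (27.9 − 0.0)/2 = 13.95 ft; q_2 = 2.50 × 1.83 × 13.95 = 63.82 ft³/s
w_3 = (42.3 − 13.3)/2 = 14.5 ft; q_3 = 2.34 × 1.77 × 14.5 = 60.06 ft³/s
Stations 1, 4 contribute zero (depth or velocity is 0).
Q = Σ qᵢ = 123.9 ft³/s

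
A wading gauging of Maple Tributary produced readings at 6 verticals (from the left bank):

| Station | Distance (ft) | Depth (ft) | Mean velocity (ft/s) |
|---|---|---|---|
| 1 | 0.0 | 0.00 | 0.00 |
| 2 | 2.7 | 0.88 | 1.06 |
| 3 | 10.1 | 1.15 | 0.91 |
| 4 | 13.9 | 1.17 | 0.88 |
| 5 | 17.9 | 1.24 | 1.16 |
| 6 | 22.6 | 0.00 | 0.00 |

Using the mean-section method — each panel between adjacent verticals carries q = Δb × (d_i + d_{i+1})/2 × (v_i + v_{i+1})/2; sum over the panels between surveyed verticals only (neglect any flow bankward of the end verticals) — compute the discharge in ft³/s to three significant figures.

Panel 1-2: Δb = 2.7 ft, d̄ = (0.00+0.88)/2 = 0.44, v̄ = (0.00+1.06)/2 = 0.53 → q = 2.7×0.44×0.53 = 0.6296 ft³/s
Panel 2-3: Δb = 7.4 ft, d̄ = (0.88+1.15)/2 = 1.015, v̄ = (1.06+0.91)/2 = 0.985 → q = 7.4×1.015×0.985 = 7.398 ft³/s
Panel 3-4: Δb = 3.8 ft, d̄ = (1.15+1.17)/2 = 1.16, v̄ = (0.91+0.88)/2 = 0.895 → q = 3.8×1.16×0.895 = 3.945 ft³/s
Panel 4-5: Δb = 4 ft, d̄ = (1.17+1.24)/2 = 1.205, v̄ = (0.88+1.16)/2 = 1.02 → q = 4×1.205×1.02 = 4.916 ft³/s
Panel 5-6: Δb = 4.7 ft, d̄ = (1.24+0.00)/2 = 0.62, v̄ = (1.16+0.00)/2 = 0.58 → q = 4.7×0.62×0.58 = 1.690 ft³/s
Q = Σ q = 18.58 ft³/s

18.6 ft³/s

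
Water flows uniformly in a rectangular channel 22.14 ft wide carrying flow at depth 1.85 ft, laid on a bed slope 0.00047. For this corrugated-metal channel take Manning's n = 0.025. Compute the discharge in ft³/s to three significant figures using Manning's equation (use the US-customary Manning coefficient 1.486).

71.8 ft³/s

A = b·y = 22.14 × 1.85 = 40.96 ft²
P = b + 2y = 22.14 + 2×1.85 = 25.84 ft
R = A/P = 40.96/25.84 = 1.585 ft
Q = (1.486/n)·A·R^(2/3)·S^(1/2) = (1.486/0.025) × 40.96 × 1.585^(2/3) × 0.00047^(1/2) = 71.75 ft³/s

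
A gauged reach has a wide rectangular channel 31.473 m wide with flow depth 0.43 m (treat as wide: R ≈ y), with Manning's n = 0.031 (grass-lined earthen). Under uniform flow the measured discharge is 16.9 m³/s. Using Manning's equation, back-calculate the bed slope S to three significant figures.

A = b·y = 31.473 × 0.43 = 13.53 m²
Wide channel: R ≈ y = 0.43 m
S = (Q·n / (1·A·R^(2/3)))² = (16.9×0.031 / (1×13.53×0.5697))² = 0.004617

0.00462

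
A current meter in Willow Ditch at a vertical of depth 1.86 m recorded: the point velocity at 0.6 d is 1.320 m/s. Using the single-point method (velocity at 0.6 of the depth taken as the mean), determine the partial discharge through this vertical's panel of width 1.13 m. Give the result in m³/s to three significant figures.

2.77 m³/s

v̄ = v₀.₆ = 1.320 m/s
q = v̄ × d × w = 1.320 × 1.86 × 1.13 = 2.774 m³/s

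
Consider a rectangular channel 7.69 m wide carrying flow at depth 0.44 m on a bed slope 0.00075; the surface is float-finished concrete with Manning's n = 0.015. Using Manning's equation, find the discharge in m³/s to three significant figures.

A = b·y = 7.69 × 0.44 = 3.384 m²
P = b + 2y = 7.69 + 2×0.44 = 8.570 m
R = A/P = 3.384/8.570 = 0.3948 m
Q = (1/n)·A·R^(2/3)·S^(1/2) = (1/0.015) × 3.384 × 0.3948^(2/3) × 0.00075^(1/2) = 3.325 m³/s

3.32 m³/s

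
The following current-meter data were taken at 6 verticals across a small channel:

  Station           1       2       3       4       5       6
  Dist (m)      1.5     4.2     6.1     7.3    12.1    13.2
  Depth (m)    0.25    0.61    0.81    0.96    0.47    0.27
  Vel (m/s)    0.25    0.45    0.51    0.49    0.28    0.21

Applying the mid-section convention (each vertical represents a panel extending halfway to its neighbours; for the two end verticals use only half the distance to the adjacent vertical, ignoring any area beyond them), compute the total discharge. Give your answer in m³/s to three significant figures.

w_1 = (4.2 − 1.5)/2 = 1.35 m; q_1 = 0.25 × 0.25 × 1.35 = 0.08438 m³/s
w_2 = (6.1 − 1.5)/2 = 2.3 m; q_2 = 0.45 × 0.61 × 2.3 = 0.6314 m³/s
w_3 = (7.3 − 4.2)/2 = 1.55 m; q_3 = 0.51 × 0.81 × 1.55 = 0.6403 m³/s
w_4 = (12.1 − 6.1)/2 = 3 m; q_4 = 0.49 × 0.96 × 3 = 1.411 m³/s
w_5 = (13.2 − 7.3)/2 = 2.95 m; q_5 = 0.28 × 0.47 × 2.95 = 0.3882 m³/s
w_6 = (13.2 − 12.1)/2 = 0.55 m; q_6 = 0.21 × 0.27 × 0.55 = 0.03119 m³/s
Q = Σ qᵢ = 3.187 m³/s

3.19 m³/s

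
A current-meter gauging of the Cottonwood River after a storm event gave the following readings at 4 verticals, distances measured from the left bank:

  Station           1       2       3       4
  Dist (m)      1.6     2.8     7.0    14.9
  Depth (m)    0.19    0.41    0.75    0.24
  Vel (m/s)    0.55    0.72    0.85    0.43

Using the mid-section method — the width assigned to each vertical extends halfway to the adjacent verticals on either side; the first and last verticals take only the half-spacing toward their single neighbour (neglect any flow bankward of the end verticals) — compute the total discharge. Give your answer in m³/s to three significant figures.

5.12 m³/s

w_1 = (2.8 − 1.6)/2 = 0.6 m; q_1 = 0.55 × 0.19 × 0.6 = 0.06270 m³/s
w_2 = (7.0 − 1.6)/2 = 2.7 m; q_2 = 0.72 × 0.41 × 2.7 = 0.7970 m³/s
w_3 = (14.9 − 2.8)/2 = 6.05 m; q_3 = 0.85 × 0.75 × 6.05 = 3.857 m³/s
w_4 = (14.9 − 7.0)/2 = 3.95 m; q_4 = 0.43 × 0.24 × 3.95 = 0.4076 m³/s
Q = Σ qᵢ = 5.124 m³/s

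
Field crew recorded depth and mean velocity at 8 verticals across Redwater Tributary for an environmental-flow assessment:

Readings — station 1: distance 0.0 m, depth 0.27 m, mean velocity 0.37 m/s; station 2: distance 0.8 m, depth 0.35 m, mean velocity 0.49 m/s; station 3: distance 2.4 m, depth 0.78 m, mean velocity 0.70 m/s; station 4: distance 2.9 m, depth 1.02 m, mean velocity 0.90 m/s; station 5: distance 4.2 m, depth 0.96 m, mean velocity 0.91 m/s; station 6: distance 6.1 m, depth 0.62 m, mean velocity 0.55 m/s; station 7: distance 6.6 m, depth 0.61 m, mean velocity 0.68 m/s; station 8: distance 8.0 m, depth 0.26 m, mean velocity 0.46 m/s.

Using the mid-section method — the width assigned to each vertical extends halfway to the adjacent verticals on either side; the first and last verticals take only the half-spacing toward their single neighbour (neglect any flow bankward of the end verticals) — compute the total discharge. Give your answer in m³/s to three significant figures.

3.93 m³/s

w_1 = (0.8 − 0.0)/2 = 0.4 m; q_1 = 0.37 × 0.27 × 0.4 = 0.03996 m³/s
w_2 = (2.4 − 0.0)/2 = 1.2 m; q_2 = 0.49 × 0.35 × 1.2 = 0.2058 m³/s
w_3 = (2.9 − 0.8)/2 = 1.05 m; q_3 = 0.70 × 0.78 × 1.05 = 0.5733 m³/s
w_4 = (4.2 − 2.4)/2 = 0.9 m; q_4 = 0.90 × 1.02 × 0.9 = 0.8262 m³/s
w_5 = (6.1 − 2.9)/2 = 1.6 m; q_5 = 0.91 × 0.96 × 1.6 = 1.398 m³/s
w_6 = (6.6 − 4.2)/2 = 1.2 m; q_6 = 0.55 × 0.62 × 1.2 = 0.4092 m³/s
w_7 = (8.0 − 6.1)/2 = 0.95 m; q_7 = 0.68 × 0.61 × 0.95 = 0.3941 m³/s
w_8 = (8.0 − 6.6)/2 = 0.7 m; q_8 = 0.46 × 0.26 × 0.7 = 0.08372 m³/s
Q = Σ qᵢ = 3.930 m³/s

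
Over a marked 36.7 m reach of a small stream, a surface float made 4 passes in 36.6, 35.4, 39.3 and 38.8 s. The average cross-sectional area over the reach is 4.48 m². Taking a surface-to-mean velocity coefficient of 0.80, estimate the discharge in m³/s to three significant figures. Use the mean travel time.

3.51 m³/s

t̄ = (36.6 + 35.4 + 39.3 + 38.8) / 4 = 37.525 s
v_surface = L / t̄ = 36.7 / 37.525 = 0.9780 m/s
v_mean = 0.80 × 0.9780 = 0.7824 m/s
Q = A × v_mean = 4.48 × 0.7824 = 3.505 m³/s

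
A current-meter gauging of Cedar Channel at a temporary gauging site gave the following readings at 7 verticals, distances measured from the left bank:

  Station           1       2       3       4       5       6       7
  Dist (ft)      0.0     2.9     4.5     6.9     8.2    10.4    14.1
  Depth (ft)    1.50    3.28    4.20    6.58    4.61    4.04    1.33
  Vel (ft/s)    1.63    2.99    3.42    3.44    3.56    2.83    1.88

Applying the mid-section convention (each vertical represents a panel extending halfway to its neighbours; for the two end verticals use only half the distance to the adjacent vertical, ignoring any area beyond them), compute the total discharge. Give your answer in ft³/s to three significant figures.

163 ft³/s

w_1 = (2.9 − 0.0)/2 = 1.45 ft; q_1 = 1.63 × 1.50 × 1.45 = 3.545 ft³/s
w_2 = (4.5 − 0.0)/2 = 2.25 ft; q_2 = 2.99 × 3.28 × 2.25 = 22.07 ft³/s
w_3 = (6.9 − 2.9)/2 = 2 ft; q_3 = 3.42 × 4.20 × 2 = 28.73 ft³/s
w_4 = (8.2 − 4.5)/2 = 1.85 ft; q_4 = 3.44 × 6.58 × 1.85 = 41.88 ft³/s
w_5 = (10.4 − 6.9)/2 = 1.75 ft; q_5 = 3.56 × 4.61 × 1.75 = 28.72 ft³/s
w_6 = (14.1 − 8.2)/2 = 2.95 ft; q_6 = 2.83 × 4.04 × 2.95 = 33.73 ft³/s
w_7 = (14.1 − 10.4)/2 = 1.85 ft; q_7 = 1.88 × 1.33 × 1.85 = 4.626 ft³/s
Q = Σ qᵢ = 163.3 ft³/s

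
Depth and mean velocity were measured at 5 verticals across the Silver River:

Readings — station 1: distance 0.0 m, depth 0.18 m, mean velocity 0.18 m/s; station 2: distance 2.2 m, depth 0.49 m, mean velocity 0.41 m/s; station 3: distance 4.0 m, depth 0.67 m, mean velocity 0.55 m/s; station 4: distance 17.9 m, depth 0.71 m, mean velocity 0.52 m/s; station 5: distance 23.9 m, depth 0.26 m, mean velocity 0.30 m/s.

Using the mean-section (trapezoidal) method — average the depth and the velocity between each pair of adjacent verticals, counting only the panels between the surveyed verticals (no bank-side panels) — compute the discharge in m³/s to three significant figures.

Panel 1-2: Δb = 2.2 m, d̄ = (0.18+0.49)/2 = 0.335, v̄ = (0.18+0.41)/2 = 0.295 → q = 2.2×0.335×0.295 = 0.2174 m³/s
Panel 2-3: Δb = 1.8 m, d̄ = (0.49+0.67)/2 = 0.58, v̄ = (0.41+0.55)/2 = 0.48 → q = 1.8×0.58×0.48 = 0.5011 m³/s
Panel 3-4: Δb = 13.9 m, d̄ = (0.67+0.71)/2 = 0.69, v̄ = (0.55+0.52)/2 = 0.535 → q = 13.9×0.69×0.535 = 5.131 m³/s
Panel 4-5: Δb = 6 m, d̄ = (0.71+0.26)/2 = 0.485, v̄ = (0.52+0.30)/2 = 0.41 → q = 6×0.485×0.41 = 1.193 m³/s
Q = Σ q = 7.043 m³/s

7.04 m³/s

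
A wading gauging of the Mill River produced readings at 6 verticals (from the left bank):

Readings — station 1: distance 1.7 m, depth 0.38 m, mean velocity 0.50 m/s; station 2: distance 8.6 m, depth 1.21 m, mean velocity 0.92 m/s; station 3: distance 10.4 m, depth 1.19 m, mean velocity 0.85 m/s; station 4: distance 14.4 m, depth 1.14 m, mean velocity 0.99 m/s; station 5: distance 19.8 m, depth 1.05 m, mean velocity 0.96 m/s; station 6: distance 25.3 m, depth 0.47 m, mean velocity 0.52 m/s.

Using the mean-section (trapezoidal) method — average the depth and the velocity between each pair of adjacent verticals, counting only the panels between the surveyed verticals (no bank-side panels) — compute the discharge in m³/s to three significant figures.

Panel 1-2: Δb = 6.9 m, d̄ = (0.38+1.21)/2 = 0.795, v̄ = (0.50+0.92)/2 = 0.71 → q = 6.9×0.795×0.71 = 3.895 m³/s
Panel 2-3: Δb = 1.8 m, d̄ = (1.21+1.19)/2 = 1.2, v̄ = (0.92+0.85)/2 = 0.885 → q = 1.8×1.2×0.885 = 1.912 m³/s
Panel 3-4: Δb = 4 m, d̄ = (1.19+1.14)/2 = 1.165, v̄ = (0.85+0.99)/2 = 0.92 → q = 4×1.165×0.92 = 4.287 m³/s
Panel 4-5: Δb = 5.4 m, d̄ = (1.14+1.05)/2 = 1.095, v̄ = (0.99+0.96)/2 = 0.975 → q = 5.4×1.095×0.975 = 5.765 m³/s
Panel 5-6: Δb = 5.5 m, d̄ = (1.05+0.47)/2 = 0.76, v̄ = (0.96+0.52)/2 = 0.74 → q = 5.5×0.76×0.74 = 3.093 m³/s
Q = Σ q = 18.95 m³/s

19.0 m³/s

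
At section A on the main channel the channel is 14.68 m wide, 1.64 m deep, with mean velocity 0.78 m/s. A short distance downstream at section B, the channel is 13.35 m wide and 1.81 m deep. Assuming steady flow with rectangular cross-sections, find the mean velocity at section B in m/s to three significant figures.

0.777 m/s

Q = A₁V₁ = (14.68×1.64) × 0.78 = 18.78 m³/s
A₂ = 13.35 × 1.81 = 24.16 m²
V₂ = Q/A₂ = 18.78/24.16 = 0.7771 m/s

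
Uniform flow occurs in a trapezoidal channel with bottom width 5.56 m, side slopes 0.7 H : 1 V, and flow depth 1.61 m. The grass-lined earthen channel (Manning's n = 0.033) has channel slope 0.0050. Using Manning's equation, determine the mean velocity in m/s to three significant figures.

A = (b + z·y)·y = (5.56 + 0.7×1.61)×1.61 = 10.77 m²
P = b + 2y√(1+z²) = 5.56 + 2×1.61×√(1+0.7²) = 9.491 m
R = A/P = 10.77/9.491 = 1.134 m
Q = (1/n)·A·R^(2/3)·S^(1/2) = (1/0.033) × 10.77 × 1.134^(2/3) × 0.0050^(1/2) = 25.09 m³/s
V = Q/A = 25.09/10.77 = 2.331 m/s

2.33 m/s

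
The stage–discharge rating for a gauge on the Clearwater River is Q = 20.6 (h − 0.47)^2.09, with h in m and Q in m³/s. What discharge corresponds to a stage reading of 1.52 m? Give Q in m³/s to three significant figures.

22.8 m³/s

Q = 20.6 × (1.52 − 0.47)^2.09 = 20.6 × 1.05^2.09 = 22.81 m³/s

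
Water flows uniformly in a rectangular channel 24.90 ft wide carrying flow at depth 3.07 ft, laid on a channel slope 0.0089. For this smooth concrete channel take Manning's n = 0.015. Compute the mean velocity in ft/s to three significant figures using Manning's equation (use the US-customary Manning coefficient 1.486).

A = b·y = 24.90 × 3.07 = 76.44 ft²
P = b + 2y = 24.90 + 2×3.07 = 31.04 ft
R = A/P = 76.44/31.04 = 2.463 ft
Q = (1.486/n)·A·R^(2/3)·S^(1/2) = (1.486/0.015) × 76.44 × 2.463^(2/3) × 0.0089^(1/2) = 1303 ft³/s
V = Q/A = 1303/76.44 = 17.04 ft/s

17.0 ft/s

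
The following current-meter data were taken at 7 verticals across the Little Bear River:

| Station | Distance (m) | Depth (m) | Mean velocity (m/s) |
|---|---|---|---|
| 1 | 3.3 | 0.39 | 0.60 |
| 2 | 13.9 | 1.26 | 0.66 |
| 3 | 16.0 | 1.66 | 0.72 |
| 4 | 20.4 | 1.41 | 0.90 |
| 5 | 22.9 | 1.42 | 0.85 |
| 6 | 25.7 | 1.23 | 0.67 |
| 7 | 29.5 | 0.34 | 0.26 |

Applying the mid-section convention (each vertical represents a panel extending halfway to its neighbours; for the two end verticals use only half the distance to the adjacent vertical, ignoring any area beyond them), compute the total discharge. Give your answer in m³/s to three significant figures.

w_1 = (13.9 − 3.3)/2 = 5.3 m; q_1 = 0.60 × 0.39 × 5.3 = 1.240 m³/s
w_2 = (16.0 − 3.3)/2 = 6.35 m; q_2 = 0.66 × 1.26 × 6.35 = 5.281 m³/s
w_3 = (20.4 − 13.9)/2 = 3.25 m; q_3 = 0.72 × 1.66 × 3.25 = 3.884 m³/s
w_4 = (22.9 − 16.0)/2 = 3.45 m; q_4 = 0.90 × 1.41 × 3.45 = 4.378 m³/s
w_5 = (25.7 − 20.4)/2 = 2.65 m; q_5 = 0.85 × 1.42 × 2.65 = 3.199 m³/s
w_6 = (29.5 − 22.9)/2 = 3.3 m; q_6 = 0.67 × 1.23 × 3.3 = 2.720 m³/s
w_7 = (29.5 − 25.7)/2 = 1.9 m; q_7 = 0.26 × 0.34 × 1.9 = 0.1680 m³/s
Q = Σ qᵢ = 20.87 m³/s

20.9 m³/s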